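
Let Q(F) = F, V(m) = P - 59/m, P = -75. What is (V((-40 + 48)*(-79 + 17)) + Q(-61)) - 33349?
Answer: -16608501/496 ≈ -33485.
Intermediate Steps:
V(m) = -75 - 59/m
(V((-40 + 48)*(-79 + 17)) + Q(-61)) - 33349 = ((-75 - 59*1/((-79 + 17)*(-40 + 48))) - 61) - 33349 = ((-75 - 59/(8*(-62))) - 61) - 33349 = ((-75 - 59/(-496)) - 61) - 33349 = ((-75 - 59*(-1/496)) - 61) - 33349 = ((-75 + 59/496) - 61) - 33349 = (-37141/496 - 61) - 33349 = -67397/496 - 33349 = -16608501/496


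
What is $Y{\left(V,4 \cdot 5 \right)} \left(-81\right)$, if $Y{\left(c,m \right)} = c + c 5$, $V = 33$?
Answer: $-16038$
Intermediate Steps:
$Y{\left(c,m \right)} = 6 c$ ($Y{\left(c,m \right)} = c + 5 c = 6 c$)
$Y{\left(V,4 \cdot 5 \right)} \left(-81\right) = 6 \cdot 33 \left(-81\right) = 198 \left(-81\right) = -16038$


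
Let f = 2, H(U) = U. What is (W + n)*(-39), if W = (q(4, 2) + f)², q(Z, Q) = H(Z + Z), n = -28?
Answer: -2808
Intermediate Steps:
q(Z, Q) = 2*Z (q(Z, Q) = Z + Z = 2*Z)
W = 100 (W = (2*4 + 2)² = (8 + 2)² = 10² = 100)
(W + n)*(-39) = (100 - 28)*(-39) = 72*(-39) = -2808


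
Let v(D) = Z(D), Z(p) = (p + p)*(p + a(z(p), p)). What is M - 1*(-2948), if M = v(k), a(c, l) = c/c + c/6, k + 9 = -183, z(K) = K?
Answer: 88580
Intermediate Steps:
k = -192 (k = -9 - 183 = -192)
a(c, l) = 1 + c/6 (a(c, l) = 1 + c*(⅙) = 1 + c/6)
Z(p) = 2*p*(1 + 7*p/6) (Z(p) = (p + p)*(p + (1 + p/6)) = (2*p)*(1 + 7*p/6) = 2*p*(1 + 7*p/6))
v(D) = D*(6 + 7*D)/3
M = 85632 (M = (⅓)*(-192)*(6 + 7*(-192)) = (⅓)*(-192)*(6 - 1344) = (⅓)*(-192)*(-1338) = 85632)
M - 1*(-2948) = 85632 - 1*(-2948) = 85632 + 2948 = 88580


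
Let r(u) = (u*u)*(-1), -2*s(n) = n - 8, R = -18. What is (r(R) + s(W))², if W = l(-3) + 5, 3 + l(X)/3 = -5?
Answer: 385641/4 ≈ 96410.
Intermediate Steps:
l(X) = -24 (l(X) = -9 + 3*(-5) = -9 - 15 = -24)
W = -19 (W = -24 + 5 = -19)
s(n) = 4 - n/2 (s(n) = -(n - 8)/2 = -(-8 + n)/2 = 4 - n/2)
r(u) = -u² (r(u) = u²*(-1) = -u²)
(r(R) + s(W))² = (-1*(-18)² + (4 - ½*(-19)))² = (-1*324 + (4 + 19/2))² = (-324 + 27/2)² = (-621/2)² = 385641/4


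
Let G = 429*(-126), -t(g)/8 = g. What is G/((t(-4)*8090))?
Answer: -27027/129440 ≈ -0.20880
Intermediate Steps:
t(g) = -8*g
G = -54054
G/((t(-4)*8090)) = -54054/(-8*(-4)*8090) = -54054/(32*8090) = -54054/258880 = -54054*1/258880 = -27027/129440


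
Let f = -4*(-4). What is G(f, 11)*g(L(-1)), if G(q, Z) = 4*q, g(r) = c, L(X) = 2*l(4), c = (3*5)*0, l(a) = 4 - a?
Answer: 0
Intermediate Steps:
f = 16
c = 0 (c = 15*0 = 0)
L(X) = 0 (L(X) = 2*(4 - 1*4) = 2*(4 - 4) = 2*0 = 0)
g(r) = 0
G(f, 11)*g(L(-1)) = (4*16)*0 = 64*0 = 0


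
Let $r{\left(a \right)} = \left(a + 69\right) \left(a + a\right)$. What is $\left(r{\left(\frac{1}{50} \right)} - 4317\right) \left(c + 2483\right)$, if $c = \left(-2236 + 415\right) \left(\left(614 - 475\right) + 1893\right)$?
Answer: $\frac{19941432821411}{1250} \approx 1.5953 \cdot 10^{10}$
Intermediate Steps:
$r{\left(a \right)} = 2 a \left(69 + a\right)$ ($r{\left(a \right)} = \left(69 + a\right) 2 a = 2 a \left(69 + a\right)$)
$c = -3700272$ ($c = - 1821 \left(139 + 1893\right) = \left(-1821\right) 2032 = -3700272$)
$\left(r{\left(\frac{1}{50} \right)} - 4317\right) \left(c + 2483\right) = \left(\frac{2 \left(69 + \frac{1}{50}\right)}{50} - 4317\right) \left(-3700272 + 2483\right) = \left(2 \cdot \frac{1}{50} \left(69 + \frac{1}{50}\right) - 4317\right) \left(-3697789\right) = \left(2 \cdot \frac{1}{50} \cdot \frac{3451}{50} - 4317\right) \left(-3697789\right) = \left(\frac{3451}{1250} - 4317\right) \left(-3697789\right) = \left(- \frac{5392799}{1250}\right) \left(-3697789\right) = \frac{19941432821411}{1250}$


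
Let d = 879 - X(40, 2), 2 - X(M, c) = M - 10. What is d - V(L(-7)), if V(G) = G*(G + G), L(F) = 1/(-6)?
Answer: 16325/18 ≈ 906.94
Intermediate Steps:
L(F) = -1/6
X(M, c) = 12 - M (X(M, c) = 2 - (M - 10) = 2 - (-10 + M) = 2 + (10 - M) = 12 - M)
d = 907 (d = 879 - (12 - 1*40) = 879 - (12 - 40) = 879 - 1*(-28) = 879 + 28 = 907)
V(G) = 2*G**2 (V(G) = G*(2*G) = 2*G**2)
d - V(L(-7)) = 907 - 2*(-1/6)**2 = 907 - 2/36 = 907 - 1*1/18 = 907 - 1/18 = 16325/18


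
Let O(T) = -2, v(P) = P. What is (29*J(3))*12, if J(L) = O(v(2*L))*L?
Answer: -2088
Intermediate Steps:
J(L) = -2*L
(29*J(3))*12 = (29*(-2*3))*12 = (29*(-6))*12 = -174*12 = -2088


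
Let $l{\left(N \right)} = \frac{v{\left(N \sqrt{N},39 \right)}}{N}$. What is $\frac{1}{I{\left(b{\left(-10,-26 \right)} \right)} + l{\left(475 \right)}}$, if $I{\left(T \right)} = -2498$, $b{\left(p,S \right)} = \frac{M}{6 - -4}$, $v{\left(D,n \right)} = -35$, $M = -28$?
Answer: $- \frac{95}{237317} \approx -0.00040031$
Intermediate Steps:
$b{\left(p,S \right)} = - \frac{14}{5}$ ($b{\left(p,S \right)} = - \frac{28}{6 - -4} = - \frac{28}{6 + 4} = - \frac{28}{10} = \left(-28\right) \frac{1}{10} = - \frac{14}{5}$)
$l{\left(N \right)} = - \frac{35}{N}$
$\frac{1}{I{\left(b{\left(-10,-26 \right)} \right)} + l{\left(475 \right)}} = \frac{1}{-2498 - \frac{35}{475}} = \frac{1}{-2498 - \frac{7}{95}} = \frac{1}{- \frac{237317}{95}} = - \frac{95}{237317}$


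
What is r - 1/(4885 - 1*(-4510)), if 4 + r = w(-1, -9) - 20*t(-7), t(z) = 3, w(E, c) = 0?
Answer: -601281/9395 ≈ -64.000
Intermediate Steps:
r = -64 (r = -4 + (0 - 20*3) = -4 + (0 - 60) = -4 - 60 = -64)
r - 1/(4885 - 1*(-4510)) = -64 - 1/(4885 - 1*(-4510)) = -64 - 1/(4885 + 4510) = -64 - 1/9395 = -601281/9395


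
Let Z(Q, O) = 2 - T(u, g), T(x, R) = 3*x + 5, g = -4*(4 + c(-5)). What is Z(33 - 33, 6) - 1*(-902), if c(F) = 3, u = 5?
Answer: 884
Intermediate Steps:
g = -28 (g = -4*(4 + 3) = -4*7 = -28)
T(x, R) = 5 + 3*x
Z(Q, O) = -18 (Z(Q, O) = 2 - (5 + 3*5) = 2 - (5 + 15) = 2 - 1*20 = 2 - 20 = -18)
Z(33 - 33, 6) - 1*(-902) = -18 - 1*(-902) = -18 + 902 = 884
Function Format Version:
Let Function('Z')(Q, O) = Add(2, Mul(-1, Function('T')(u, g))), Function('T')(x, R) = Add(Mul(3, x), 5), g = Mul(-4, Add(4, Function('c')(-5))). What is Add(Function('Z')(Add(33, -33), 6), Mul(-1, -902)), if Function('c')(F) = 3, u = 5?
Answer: 884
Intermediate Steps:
g = -28 (g = Mul(-4, Add(4, 3)) = Mul(-4, 7) = -28)
Function('T')(x, R) = Add(5, Mul(3, x))
Function('Z')(Q, O) = -18 (Function('Z')(Q, O) = Add(2, Mul(-1, Add(5, Mul(3, 5)))) = Add(2, Mul(-1, Add(5, 15))) = Add(2, Mul(-1, 20)) = Add(2, -20) = -18)
Add(Function('Z')(Add(33, -33), 6), Mul(-1, -902)) = Add(-18, Mul(-1, -902)) = Add(-18, 902) = 884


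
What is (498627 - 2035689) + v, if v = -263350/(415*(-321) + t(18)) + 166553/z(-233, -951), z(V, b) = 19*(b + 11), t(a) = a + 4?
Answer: -158974871121543/103427260 ≈ -1.5371e+6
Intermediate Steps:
t(a) = 4 + a
z(V, b) = 209 + 19*b (z(V, b) = 19*(11 + b) = 209 + 19*b)
v = -760011423/103427260 (v = -263350/(415*(-321) + (4 + 18)) + 166553/(209 + 19*(-951)) = -263350/(-133215 + 22) + 166553/(209 - 18069) = -263350/(-133193) + 166553/(-17860) = -263350*(-1/133193) + 166553*(-1/17860) = 11450/5791 - 166553/17860 = -760011423/103427260 ≈ -7.3483)
(498627 - 2035689) + v = (498627 - 2035689) - 760011423/103427260 = -1537062 - 760011423/103427260 = -158974871121543/103427260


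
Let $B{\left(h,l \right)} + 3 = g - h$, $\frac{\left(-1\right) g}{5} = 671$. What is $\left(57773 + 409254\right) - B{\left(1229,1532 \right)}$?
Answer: $471614$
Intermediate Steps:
$g = -3355$ ($g = \left(-5\right) 671 = -3355$)
$B{\left(h,l \right)} = -3358 - h$ ($B{\left(h,l \right)} = -3 - \left(3355 + h\right) = -3358 - h$)
$\left(57773 + 409254\right) - B{\left(1229,1532 \right)} = \left(57773 + 409254\right) - \left(-3358 - 1229\right) = 467027 - \left(-3358 - 1229\right) = 467027 - -4587 = 467027 + 4587 = 471614$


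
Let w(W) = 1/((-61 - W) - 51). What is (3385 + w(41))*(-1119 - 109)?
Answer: -635986112/153 ≈ -4.1568e+6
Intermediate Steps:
w(W) = 1/(-112 - W)
(3385 + w(41))*(-1119 - 109) = (3385 - 1/(112 + 41))*(-1119 - 109) = (3385 - 1/153)*(-1228) = (517904/153)*(-1228) = -635986112/153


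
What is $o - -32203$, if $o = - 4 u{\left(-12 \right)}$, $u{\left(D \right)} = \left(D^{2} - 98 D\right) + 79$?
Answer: $26607$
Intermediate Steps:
$u{\left(D \right)} = 79 + D^{2} - 98 D$
$o = -5596$ ($o = - 4 \left(79 + \left(-12\right)^{2} - -1176\right) = - 4 \left(79 + 144 + 1176\right) = \left(-4\right) 1399 = -5596$)
$o - -32203 = -5596 - -32203 = -5596 + 32203 = 26607$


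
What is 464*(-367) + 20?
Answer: -170268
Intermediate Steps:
464*(-367) + 20 = -170288 + 20 = -170268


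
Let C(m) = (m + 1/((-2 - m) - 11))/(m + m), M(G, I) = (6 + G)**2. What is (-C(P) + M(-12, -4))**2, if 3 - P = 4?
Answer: 724201/576 ≈ 1257.3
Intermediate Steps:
P = -1 (P = 3 - 1*4 = 3 - 4 = -1)
C(m) = (m + 1/(-13 - m))/(2*m) (C(m) = (m + 1/(-13 - m))/((2*m)) = (m + 1/(-13 - m))*(1/(2*m)) = (m + 1/(-13 - m))/(2*m))
(-C(P) + M(-12, -4))**2 = (-(-1 + (-1)**2 + 13*(-1))/(2*(-1)*(13 - 1)) + (6 - 12)**2)**2 = (-(-1)*(-1 + 1 - 13)/(2*12) + (-6)**2)**2 = (-(-1)*(-13)/(2*12) + 36)**2 = (-1*13/24 + 36)**2 = (-13/24 + 36)**2 = (851/24)**2 = 724201/576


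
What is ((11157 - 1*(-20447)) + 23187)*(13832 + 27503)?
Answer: 2264785985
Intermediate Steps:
((11157 - 1*(-20447)) + 23187)*(13832 + 27503) = ((11157 + 20447) + 23187)*41335 = (31604 + 23187)*41335 = 54791*41335 = 2264785985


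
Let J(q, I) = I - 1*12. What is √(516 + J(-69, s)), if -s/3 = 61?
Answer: √321 ≈ 17.916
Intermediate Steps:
s = -183 (s = -3*61 = -183)
J(q, I) = -12 + I (J(q, I) = I - 12 = -12 + I)
√(516 + J(-69, s)) = √(516 + (-12 - 183)) = √(516 - 195) = √321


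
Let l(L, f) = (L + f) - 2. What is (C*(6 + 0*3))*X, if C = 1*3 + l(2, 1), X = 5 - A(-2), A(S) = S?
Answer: 168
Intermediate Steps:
l(L, f) = -2 + L + f
X = 7 (X = 5 - 1*(-2) = 5 + 2 = 7)
C = 4 (C = 1*3 + (-2 + 2 + 1) = 3 + 1 = 4)
(C*(6 + 0*3))*X = (4*(6 + 0*3))*7 = (4*(6 + 0))*7 = (4*6)*7 = 24*7 = 168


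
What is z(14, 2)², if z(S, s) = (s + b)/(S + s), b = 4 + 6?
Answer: 9/16 ≈ 0.56250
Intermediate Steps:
b = 10
z(S, s) = (10 + s)/(S + s) (z(S, s) = (s + 10)/(S + s) = (10 + s)/(S + s))
z(14, 2)² = ((10 + 2)/(14 + 2))² = (12/16)² = ((1/16)*12)² = (¾)² = 9/16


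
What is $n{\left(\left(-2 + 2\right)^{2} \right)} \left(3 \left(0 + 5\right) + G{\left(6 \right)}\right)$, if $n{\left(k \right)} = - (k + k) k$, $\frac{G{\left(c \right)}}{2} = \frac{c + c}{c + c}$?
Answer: $0$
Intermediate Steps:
$G{\left(c \right)} = 2$ ($G{\left(c \right)} = 2 \frac{c + c}{c + c} = 2 \frac{2 c}{2 c} = 2 \cdot 2 c \frac{1}{2 c} = 2 \cdot 1 = 2$)
$n{\left(k \right)} = - 2 k^{2}$ ($n{\left(k \right)} = - 2 k k = - 2 k^{2}$)
$n{\left(\left(-2 + 2\right)^{2} \right)} \left(3 \left(0 + 5\right) + G{\left(6 \right)}\right) = - 2 \left(\left(-2 + 2\right)^{2}\right)^{2} \left(3 \left(0 + 5\right) + 2\right) = - 2 \left(0^{2}\right)^{2} \left(3 \cdot 5 + 2\right) = - 2 \cdot 0^{2} \left(15 + 2\right) = \left(-2\right) 0 \cdot 17 = 0 \cdot 17 = 0$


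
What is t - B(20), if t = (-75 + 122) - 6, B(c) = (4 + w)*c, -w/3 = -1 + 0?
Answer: -99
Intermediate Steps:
w = 3 (w = -3*(-1 + 0) = -3*(-1) = 3)
B(c) = 7*c (B(c) = (4 + 3)*c = 7*c)
t = 41 (t = 47 - 6 = 41)
t - B(20) = 41 - 7*20 = 41 - 1*140 = 41 - 140 = -99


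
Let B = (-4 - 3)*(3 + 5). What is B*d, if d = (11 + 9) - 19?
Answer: -56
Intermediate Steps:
d = 1 (d = 20 - 19 = 1)
B = -56 (B = -7*8 = -56)
B*d = -56*1 = -56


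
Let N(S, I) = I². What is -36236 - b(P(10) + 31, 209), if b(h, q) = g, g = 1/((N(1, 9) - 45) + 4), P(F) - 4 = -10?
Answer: -1449441/40 ≈ -36236.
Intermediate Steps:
P(F) = -6 (P(F) = 4 - 10 = -6)
g = 1/40 (g = 1/((9² - 45) + 4) = 1/((81 - 45) + 4) = 1/(36 + 4) = 1/40 ≈ 0.025000)
b(h, q) = 1/40
-36236 - b(P(10) + 31, 209) = -36236 - 1*1/40 = -36236 - 1/40 = -1449441/40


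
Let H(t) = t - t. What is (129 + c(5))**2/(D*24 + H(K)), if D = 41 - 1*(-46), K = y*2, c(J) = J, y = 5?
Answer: 4489/522 ≈ 8.5996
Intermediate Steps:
K = 10 (K = 5*2 = 10)
H(t) = 0
D = 87 (D = 41 + 46 = 87)
(129 + c(5))**2/(D*24 + H(K)) = (129 + 5)**2/(87*24 + 0) = 134**2/(2088 + 0) = 17956/2088 = 17956*(1/2088) = 4489/522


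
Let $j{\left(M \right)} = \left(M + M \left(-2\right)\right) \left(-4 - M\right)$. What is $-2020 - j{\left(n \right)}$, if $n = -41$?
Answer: $-3537$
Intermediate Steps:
$j{\left(M \right)} = - M \left(-4 - M\right)$ ($j{\left(M \right)} = \left(M - 2 M\right) \left(-4 - M\right) = - M \left(-4 - M\right)$)
$-2020 - j{\left(n \right)} = -2020 - - 41 \left(4 - 41\right) = -2020 - \left(-41\right) \left(-37\right) = -2020 - 1517 = -3537$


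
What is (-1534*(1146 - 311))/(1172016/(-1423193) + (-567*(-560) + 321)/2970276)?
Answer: 1804891856691022840/1009620636701 ≈ 1.7877e+6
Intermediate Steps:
(-1534*(1146 - 311))/(1172016/(-1423193) + (-567*(-560) + 321)/2970276) = (-1534*835)/(1172016*(-1/1423193) + (317520 + 321)*(1/2970276)) = -1280890/(-1172016/1423193 + 317841*(1/2970276)) = -1280890/(-1172016/1423193 + 105947/990092) = -1280890/(-1009620636701/1409092003756) = -1280890*(-1409092003756/1009620636701) = 1804891856691022840/1009620636701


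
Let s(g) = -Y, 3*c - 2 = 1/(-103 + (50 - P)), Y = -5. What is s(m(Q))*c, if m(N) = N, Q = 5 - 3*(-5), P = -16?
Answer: 365/111 ≈ 3.2883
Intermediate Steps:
Q = 20 (Q = 5 + 15 = 20)
c = 73/111 (c = ⅔ + 1/(3*(-103 + (50 - 1*(-16)))) = ⅔ + 1/(3*(-103 + (50 + 16))) = ⅔ + 1/(3*(-103 + 66)) = ⅔ + (⅓)/(-37) = ⅔ + (⅓)*(-1/37) = ⅔ - 1/111 = 73/111 ≈ 0.65766)
s(g) = 5 (s(g) = -1*(-5) = 5)
s(m(Q))*c = 5*(73/111) = 365/111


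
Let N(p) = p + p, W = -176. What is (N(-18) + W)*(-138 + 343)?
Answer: -43460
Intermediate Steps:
N(p) = 2*p
(N(-18) + W)*(-138 + 343) = (2*(-18) - 176)*(-138 + 343) = (-36 - 176)*205 = -212*205 = -43460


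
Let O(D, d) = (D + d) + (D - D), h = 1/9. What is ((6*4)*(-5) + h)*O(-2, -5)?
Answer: 7553/9 ≈ 839.22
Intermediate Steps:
h = 1/9 ≈ 0.11111
O(D, d) = D + d (O(D, d) = (D + d) + 0 = D + d)
((6*4)*(-5) + h)*O(-2, -5) = ((6*4)*(-5) + 1/9)*(-2 - 5) = (24*(-5) + 1/9)*(-7) = (-120 + 1/9)*(-7) = -1079/9*(-7) = 7553/9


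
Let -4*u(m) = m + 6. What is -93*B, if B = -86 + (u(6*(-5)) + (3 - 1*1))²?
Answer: 2046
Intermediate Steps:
u(m) = -3/2 - m/4 (u(m) = -(m + 6)/4 = -(6 + m)/4 = -3/2 - m/4)
B = -22 (B = -86 + ((-3/2 - 3*(-5)/2) + (3 - 1*1))² = -86 + ((-3/2 - ¼*(-30)) + (3 - 1))² = -86 + ((-3/2 + 15/2) + 2)² = -86 + (6 + 2)² = -86 + 8² = -86 + 64 = -22)
-93*B = -93*(-22) = 2046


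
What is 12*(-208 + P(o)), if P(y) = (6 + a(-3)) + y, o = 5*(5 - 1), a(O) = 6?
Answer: -2112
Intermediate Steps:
o = 20 (o = 5*4 = 20)
P(y) = 12 + y (P(y) = (6 + 6) + y = 12 + y)
12*(-208 + P(o)) = 12*(-208 + (12 + 20)) = 12*(-208 + 32) = 12*(-176) = -2112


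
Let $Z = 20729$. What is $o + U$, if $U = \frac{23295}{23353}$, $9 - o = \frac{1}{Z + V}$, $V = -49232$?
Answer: $\frac{6654675769}{665630559} \approx 9.9976$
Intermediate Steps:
$o = \frac{256528}{28503}$ ($o = 9 - \frac{1}{20729 - 49232} = 9 - \frac{1}{-28503} = 9 - - \frac{1}{28503} = 9 + \frac{1}{28503} = \frac{256528}{28503} \approx 9.0$)
$U = \frac{23295}{23353}$ ($U = 23295 \cdot \frac{1}{23353} = \frac{23295}{23353} \approx 0.99752$)
$o + U = \frac{256528}{28503} + \frac{23295}{23353} = \frac{6654675769}{665630559}$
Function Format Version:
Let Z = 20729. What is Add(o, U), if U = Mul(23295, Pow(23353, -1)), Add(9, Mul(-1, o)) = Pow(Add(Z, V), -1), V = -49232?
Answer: Rational(6654675769, 665630559) ≈ 9.9976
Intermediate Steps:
o = Rational(256528, 28503) (o = Add(9, Mul(-1, Pow(Add(20729, -49232), -1))) = Add(9, Mul(-1, Pow(-28503, -1))) = Add(9, Mul(-1, Rational(-1, 28503))) = Add(9, Rational(1, 28503)) = Rational(256528, 28503) ≈ 9.0000)
U = Rational(23295, 23353) (U = Mul(23295, Rational(1, 23353)) = Rational(23295, 23353) ≈ 0.99752)
Add(o, U) = Add(Rational(256528, 28503), Rational(23295, 23353)) = Rational(6654675769, 665630559)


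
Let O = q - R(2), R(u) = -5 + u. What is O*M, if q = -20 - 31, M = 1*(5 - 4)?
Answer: -48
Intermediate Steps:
M = 1 (M = 1*1 = 1)
q = -51
O = -48 (O = -51 - (-5 + 2) = -51 - 1*(-3) = -51 + 3 = -48)
O*M = -48*1 = -48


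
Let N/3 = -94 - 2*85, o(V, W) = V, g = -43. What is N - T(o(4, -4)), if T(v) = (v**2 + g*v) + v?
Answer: -640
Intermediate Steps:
T(v) = v**2 - 42*v (T(v) = (v**2 - 43*v) + v = v**2 - 42*v)
N = -792 (N = 3*(-94 - 2*85) = 3*(-94 - 170) = 3*(-264) = -792)
N - T(o(4, -4)) = -792 - 4*(-42 + 4) = -792 - 4*(-38) = -792 - 1*(-152) = -792 + 152 = -640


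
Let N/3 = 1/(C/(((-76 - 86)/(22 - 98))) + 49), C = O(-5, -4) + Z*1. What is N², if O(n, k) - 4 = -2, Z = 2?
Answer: 59049/16982641 ≈ 0.0034770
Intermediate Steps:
O(n, k) = 2 (O(n, k) = 4 - 2 = 2)
C = 4 (C = 2 + 2*1 = 2 + 2 = 4)
N = 243/4121 (N = 3/(4/(((-76 - 86)/(22 - 98))) + 49) = 3/(4/((-162/(-76))) + 49) = 3/(4/((-162*(-1/76))) + 49) = 3/(4/(81/38) + 49) = 3/(4*(38/81) + 49) = 3/(152/81 + 49) = 3/(4121/81) = 3*(81/4121) = 243/4121 ≈ 0.058966)
N² = (243/4121)² = 59049/16982641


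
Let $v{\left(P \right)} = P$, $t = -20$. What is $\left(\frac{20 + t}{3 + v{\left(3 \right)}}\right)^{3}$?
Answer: $0$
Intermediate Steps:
$\left(\frac{20 + t}{3 + v{\left(3 \right)}}\right)^{3} = \left(\frac{20 - 20}{3 + 3}\right)^{3} = \left(\frac{0}{6}\right)^{3} = \left(0 \cdot \frac{1}{6}\right)^{3} = 0^{3} = 0$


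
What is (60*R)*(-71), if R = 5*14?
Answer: -298200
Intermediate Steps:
R = 70
(60*R)*(-71) = (60*70)*(-71) = 4200*(-71) = -298200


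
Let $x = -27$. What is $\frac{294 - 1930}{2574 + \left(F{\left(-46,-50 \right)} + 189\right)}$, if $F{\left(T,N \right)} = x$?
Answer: $- \frac{409}{684} \approx -0.59795$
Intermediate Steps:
$F{\left(T,N \right)} = -27$
$\frac{294 - 1930}{2574 + \left(F{\left(-46,-50 \right)} + 189\right)} = \frac{294 - 1930}{2574 + \left(-27 + 189\right)} = \frac{294 - 1930}{2574 + 162} = - \frac{1636}{2736} = \left(-1636\right) \frac{1}{2736} = - \frac{409}{684}$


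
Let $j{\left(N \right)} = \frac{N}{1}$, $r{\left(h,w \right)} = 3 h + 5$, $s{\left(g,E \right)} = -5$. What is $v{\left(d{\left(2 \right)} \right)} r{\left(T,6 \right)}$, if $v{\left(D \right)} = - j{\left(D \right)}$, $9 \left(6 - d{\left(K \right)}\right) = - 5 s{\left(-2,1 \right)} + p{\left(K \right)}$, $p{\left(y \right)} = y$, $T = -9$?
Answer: $66$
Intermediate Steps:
$r{\left(h,w \right)} = 5 + 3 h$
$j{\left(N \right)} = N$ ($j{\left(N \right)} = N 1 = N$)
$d{\left(K \right)} = \frac{29}{9} - \frac{K}{9}$ ($d{\left(K \right)} = 6 - \frac{\left(-5\right) \left(-5\right) + K}{9} = 6 - \frac{25 + K}{9} = 6 - \left(\frac{25}{9} + \frac{K}{9}\right) = \frac{29}{9} - \frac{K}{9}$)
$v{\left(D \right)} = - D$
$v{\left(d{\left(2 \right)} \right)} r{\left(T,6 \right)} = - (\frac{29}{9} - \frac{2}{9}) \left(5 + 3 \left(-9\right)\right) = - (\frac{29}{9} - \frac{2}{9}) \left(5 - 27\right) = \left(-1\right) 3 \left(-22\right) = \left(-3\right) \left(-22\right) = 66$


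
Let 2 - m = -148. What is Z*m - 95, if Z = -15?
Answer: -2345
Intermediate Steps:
m = 150 (m = 2 - 1*(-148) = 2 + 148 = 150)
Z*m - 95 = -15*150 - 95 = -2250 - 95 = -2345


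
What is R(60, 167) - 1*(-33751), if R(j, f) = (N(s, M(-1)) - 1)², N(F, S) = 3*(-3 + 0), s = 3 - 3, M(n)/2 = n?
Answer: 33851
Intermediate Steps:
M(n) = 2*n
s = 0
N(F, S) = -9 (N(F, S) = 3*(-3) = -9)
R(j, f) = 100 (R(j, f) = (-9 - 1)² = (-10)² = 100)
R(60, 167) - 1*(-33751) = 100 - 1*(-33751) = 100 + 33751 = 33851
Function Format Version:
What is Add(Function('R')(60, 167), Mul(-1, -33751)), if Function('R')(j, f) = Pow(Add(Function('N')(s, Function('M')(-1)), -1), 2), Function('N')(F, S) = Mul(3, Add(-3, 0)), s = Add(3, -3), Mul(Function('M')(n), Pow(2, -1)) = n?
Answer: 33851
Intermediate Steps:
Function('M')(n) = Mul(2, n)
s = 0
Function('N')(F, S) = -9 (Function('N')(F, S) = Mul(3, -3) = -9)
Function('R')(j, f) = 100 (Function('R')(j, f) = Pow(Add(-9, -1), 2) = Pow(-10, 2) = 100)
Add(Function('R')(60, 167), Mul(-1, -33751)) = Add(100, Mul(-1, -33751)) = Add(100, 33751) = 33851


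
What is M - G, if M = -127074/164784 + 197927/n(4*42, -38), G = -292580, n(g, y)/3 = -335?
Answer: 8070137053577/27601320 ≈ 2.9238e+5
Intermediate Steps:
n(g, y) = -1005 (n(g, y) = 3*(-335) = -1005)
M = -5457152023/27601320 (M = -127074/164784 + 197927/(-1005) = -127074*1/164784 + 197927*(-1/1005) = -21179/27464 - 197927/1005 = -5457152023/27601320 ≈ -197.71)
M - G = -5457152023/27601320 - 1*(-292580) = -5457152023/27601320 + 292580 = 8070137053577/27601320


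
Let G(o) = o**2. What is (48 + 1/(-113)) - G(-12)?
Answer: -10849/113 ≈ -96.009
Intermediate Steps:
(48 + 1/(-113)) - G(-12) = (48 + 1/(-113)) - 1*(-12)**2 = (48 - 1/113) - 1*144 = 5423/113 - 144 = -10849/113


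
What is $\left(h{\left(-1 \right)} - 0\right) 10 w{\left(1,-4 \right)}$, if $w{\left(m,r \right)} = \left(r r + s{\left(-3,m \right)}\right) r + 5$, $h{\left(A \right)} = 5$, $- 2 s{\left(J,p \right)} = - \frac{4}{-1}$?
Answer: $-2550$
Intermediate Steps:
$s{\left(J,p \right)} = -2$ ($s{\left(J,p \right)} = - \frac{\left(-4\right) \frac{1}{-1}}{2} = - \frac{\left(-4\right) \left(-1\right)}{2} = \left(- \frac{1}{2}\right) 4 = -2$)
$w{\left(m,r \right)} = 5 + r \left(-2 + r^{2}\right)$ ($w{\left(m,r \right)} = \left(r r - 2\right) r + 5 = \left(r^{2} - 2\right) r + 5 = \left(-2 + r^{2}\right) r + 5 = r \left(-2 + r^{2}\right) + 5 = 5 + r \left(-2 + r^{2}\right)$)
$\left(h{\left(-1 \right)} - 0\right) 10 w{\left(1,-4 \right)} = \left(5 - 0\right) 10 \left(5 + \left(-4\right)^{3} - -8\right) = \left(5 + 0\right) 10 \left(5 - 64 + 8\right) = 5 \cdot 10 \left(-51\right) = 50 \left(-51\right) = -2550$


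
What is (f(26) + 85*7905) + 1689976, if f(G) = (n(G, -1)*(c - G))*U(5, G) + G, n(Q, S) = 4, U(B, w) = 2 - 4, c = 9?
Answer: 2362063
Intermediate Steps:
U(B, w) = -2
f(G) = -72 + 9*G (f(G) = (4*(9 - G))*(-2) + G = (36 - 4*G)*(-2) + G = (-72 + 8*G) + G = -72 + 9*G)
(f(26) + 85*7905) + 1689976 = ((-72 + 9*26) + 85*7905) + 1689976 = ((-72 + 234) + 671925) + 1689976 = (162 + 671925) + 1689976 = 672087 + 1689976 = 2362063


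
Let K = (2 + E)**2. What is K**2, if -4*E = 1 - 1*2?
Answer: 6561/256 ≈ 25.629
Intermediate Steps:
E = 1/4 (E = -(1 - 1*2)/4 = -(1 - 2)/4 = -1/4*(-1) = 1/4 ≈ 0.25000)
K = 81/16 (K = (2 + 1/4)**2 = (9/4)**2 = 81/16 ≈ 5.0625)
K**2 = (81/16)**2 = 6561/256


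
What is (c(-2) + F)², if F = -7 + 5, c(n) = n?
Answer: 16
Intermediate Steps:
F = -2
(c(-2) + F)² = (-2 - 2)² = (-4)² = 16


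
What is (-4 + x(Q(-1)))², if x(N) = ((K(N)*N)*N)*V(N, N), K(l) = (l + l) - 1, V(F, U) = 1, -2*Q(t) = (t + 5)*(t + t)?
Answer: 11664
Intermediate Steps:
Q(t) = -t*(5 + t) (Q(t) = -(t + 5)*(t + t)/2 = -(5 + t)*2*t/2 = -t*(5 + t))
K(l) = -1 + 2*l (K(l) = 2*l - 1 = -1 + 2*l)
x(N) = N²*(-1 + 2*N) (x(N) = (((-1 + 2*N)*N)*N)*1 = ((N*(-1 + 2*N))*N)*1 = (N²*(-1 + 2*N))*1 = N²*(-1 + 2*N))
(-4 + x(Q(-1)))² = (-4 + (-1*(-1)*(5 - 1))²*(-1 + 2*(-1*(-1)*(5 - 1))))² = (-4 + (-1*(-1)*4)²*(-1 + 2*(-1*(-1)*4)))² = (-4 + 4²*(-1 + 2*4))² = (-4 + 16*(-1 + 8))² = (-4 + 16*7)² = (-4 + 112)² = 108² = 11664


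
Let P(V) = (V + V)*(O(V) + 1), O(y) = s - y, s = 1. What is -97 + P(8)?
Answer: -193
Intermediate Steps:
O(y) = 1 - y
P(V) = 2*V*(2 - V) (P(V) = (V + V)*((1 - V) + 1) = (2*V)*(2 - V) = 2*V*(2 - V))
-97 + P(8) = -97 + 2*8*(2 - 1*8) = -97 + 2*8*(2 - 8) = -97 + 2*8*(-6) = -97 - 96 = -193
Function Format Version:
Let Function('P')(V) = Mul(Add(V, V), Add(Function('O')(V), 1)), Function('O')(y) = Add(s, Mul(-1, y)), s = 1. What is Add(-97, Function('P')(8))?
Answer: -193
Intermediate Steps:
Function('O')(y) = Add(1, Mul(-1, y))
Function('P')(V) = Mul(2, V, Add(2, Mul(-1, V))) (Function('P')(V) = Mul(Add(V, V), Add(Add(1, Mul(-1, V)), 1)) = Mul(Mul(2, V), Add(2, Mul(-1, V))) = Mul(2, V, Add(2, Mul(-1, V))))
Add(-97, Function('P')(8)) = Add(-97, Mul(2, 8, Add(2, Mul(-1, 8)))) = Add(-97, Mul(2, 8, Add(2, -8))) = Add(-97, Mul(2, 8, -6)) = Add(-97, -96) = -193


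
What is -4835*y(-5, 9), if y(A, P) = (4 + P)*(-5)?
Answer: 314275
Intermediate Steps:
y(A, P) = -20 - 5*P
-4835*y(-5, 9) = -4835*(-20 - 5*9) = -4835*(-20 - 45) = -4835*(-65) = 314275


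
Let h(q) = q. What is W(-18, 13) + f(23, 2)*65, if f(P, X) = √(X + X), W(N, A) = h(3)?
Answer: 133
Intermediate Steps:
W(N, A) = 3
f(P, X) = √2*√X (f(P, X) = √(2*X) = √2*√X)
W(-18, 13) + f(23, 2)*65 = 3 + (√2*√2)*65 = 3 + 2*65 = 3 + 130 = 133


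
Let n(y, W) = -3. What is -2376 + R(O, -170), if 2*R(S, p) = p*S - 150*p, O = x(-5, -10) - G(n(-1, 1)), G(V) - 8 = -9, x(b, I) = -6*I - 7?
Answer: 5784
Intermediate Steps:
x(b, I) = -7 - 6*I
G(V) = -1 (G(V) = 8 - 9 = -1)
O = 54 (O = (-7 - 6*(-10)) - 1*(-1) = (-7 + 60) + 1 = 53 + 1 = 54)
R(S, p) = -75*p + S*p/2 (R(S, p) = (p*S - 150*p)/2 = (S*p - 150*p)/2 = (-150*p + S*p)/2 = -75*p + S*p/2)
-2376 + R(O, -170) = -2376 + (½)*(-170)*(-150 + 54) = -2376 + (½)*(-170)*(-96) = -2376 + 8160 = 5784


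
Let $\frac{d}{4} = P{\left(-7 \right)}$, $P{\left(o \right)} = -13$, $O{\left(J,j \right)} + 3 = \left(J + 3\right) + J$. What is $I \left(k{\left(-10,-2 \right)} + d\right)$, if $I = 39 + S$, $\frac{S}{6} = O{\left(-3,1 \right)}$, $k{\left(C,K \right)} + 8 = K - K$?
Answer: $-180$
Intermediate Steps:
$O{\left(J,j \right)} = 2 J$ ($O{\left(J,j \right)} = -3 + \left(\left(J + 3\right) + J\right) = -3 + \left(\left(3 + J\right) + J\right) = -3 + \left(3 + 2 J\right) = 2 J$)
$k{\left(C,K \right)} = -8$ ($k{\left(C,K \right)} = -8 + \left(K - K\right) = -8 + 0 = -8$)
$S = -36$ ($S = 6 \cdot 2 \left(-3\right) = 6 \left(-6\right) = -36$)
$I = 3$ ($I = 39 - 36 = 3$)
$d = -52$ ($d = 4 \left(-13\right) = -52$)
$I \left(k{\left(-10,-2 \right)} + d\right) = 3 \left(-8 - 52\right) = 3 \left(-60\right) = -180$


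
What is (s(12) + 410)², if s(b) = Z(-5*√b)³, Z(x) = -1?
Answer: 167281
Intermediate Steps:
s(b) = -1 (s(b) = (-1)³ = -1)
(s(12) + 410)² = (-1 + 410)² = 409² = 167281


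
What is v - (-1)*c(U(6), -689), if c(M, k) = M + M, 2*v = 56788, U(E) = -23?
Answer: 28348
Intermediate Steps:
v = 28394 (v = (½)*56788 = 28394)
c(M, k) = 2*M
v - (-1)*c(U(6), -689) = 28394 - (-1)*2*(-23) = 28394 - (-1)*(-46) = 28394 - 1*46 = 28394 - 46 = 28348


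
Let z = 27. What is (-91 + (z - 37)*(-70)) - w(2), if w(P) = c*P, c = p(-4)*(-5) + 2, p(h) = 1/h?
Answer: 1205/2 ≈ 602.50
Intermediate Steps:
p(h) = 1/h
c = 13/4 (c = -5/(-4) + 2 = -¼*(-5) + 2 = 5/4 + 2 = 13/4 ≈ 3.2500)
w(P) = 13*P/4
(-91 + (z - 37)*(-70)) - w(2) = (-91 + (27 - 37)*(-70)) - 13*2/4 = (-91 - 10*(-70)) - 1*13/2 = (-91 + 700) - 13/2 = 609 - 13/2 = 1205/2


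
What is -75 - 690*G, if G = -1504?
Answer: 1037685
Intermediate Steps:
-75 - 690*G = -75 - 690*(-1504) = -75 + 1037760 = 1037685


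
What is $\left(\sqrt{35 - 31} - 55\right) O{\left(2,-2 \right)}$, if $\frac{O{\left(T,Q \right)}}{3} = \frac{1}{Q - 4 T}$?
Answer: $\frac{159}{10} \approx 15.9$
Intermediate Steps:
$O{\left(T,Q \right)} = \frac{3}{Q - 4 T}$
$\left(\sqrt{35 - 31} - 55\right) O{\left(2,-2 \right)} = \left(\sqrt{35 - 31} - 55\right) \frac{3}{-2 - 8} = \left(\sqrt{4} - 55\right) \frac{3}{-2 - 8} = \left(2 - 55\right) \frac{3}{-10} = - 53 \cdot 3 \left(- \frac{1}{10}\right) = \left(-53\right) \left(- \frac{3}{10}\right) = \frac{159}{10}$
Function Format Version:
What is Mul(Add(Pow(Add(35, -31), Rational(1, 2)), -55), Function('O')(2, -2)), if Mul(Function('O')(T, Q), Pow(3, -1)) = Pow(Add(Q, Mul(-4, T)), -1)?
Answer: Rational(159, 10) ≈ 15.900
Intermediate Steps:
Function('O')(T, Q) = Mul(3, Pow(Add(Q, Mul(-4, T)), -1))
Mul(Add(Pow(Add(35, -31), Rational(1, 2)), -55), Function('O')(2, -2)) = Mul(Add(Pow(Add(35, -31), Rational(1, 2)), -55), Mul(3, Pow(Add(-2, Mul(-4, 2)), -1))) = Mul(Add(Pow(4, Rational(1, 2)), -55), Mul(3, Pow(Add(-2, -8), -1))) = Mul(Add(2, -55), Mul(3, Pow(-10, -1))) = Mul(-53, Mul(3, Rational(-1, 10))) = Mul(-53, Rational(-3, 10)) = Rational(159, 10)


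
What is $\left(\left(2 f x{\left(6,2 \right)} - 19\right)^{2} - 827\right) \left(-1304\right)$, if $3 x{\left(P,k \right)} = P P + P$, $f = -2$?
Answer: $-6256592$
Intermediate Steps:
$x{\left(P,k \right)} = \frac{P}{3} + \frac{P^{2}}{3}$ ($x{\left(P,k \right)} = \frac{P P + P}{3} = \frac{P^{2} + P}{3} = \frac{P + P^{2}}{3} = \frac{P}{3} + \frac{P^{2}}{3}$)
$\left(\left(2 f x{\left(6,2 \right)} - 19\right)^{2} - 827\right) \left(-1304\right) = \left(\left(2 \left(-2\right) \frac{1}{3} \cdot 6 \left(1 + 6\right) - 19\right)^{2} - 827\right) \left(-1304\right) = \left(\left(- 4 \cdot \frac{1}{3} \cdot 6 \cdot 7 - 19\right)^{2} - 827\right) \left(-1304\right) = \left(\left(\left(-4\right) 14 - 19\right)^{2} - 827\right) \left(-1304\right) = \left(\left(-56 - 19\right)^{2} - 827\right) \left(-1304\right) = \left(\left(-75\right)^{2} - 827\right) \left(-1304\right) = \left(5625 - 827\right) \left(-1304\right) = 4798 \left(-1304\right) = -6256592$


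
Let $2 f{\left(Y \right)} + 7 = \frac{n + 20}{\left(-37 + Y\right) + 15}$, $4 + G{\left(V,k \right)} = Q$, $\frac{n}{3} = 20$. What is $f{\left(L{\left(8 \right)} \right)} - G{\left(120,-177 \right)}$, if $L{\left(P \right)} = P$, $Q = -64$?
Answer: $\frac{863}{14} \approx 61.643$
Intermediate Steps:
$n = 60$ ($n = 3 \cdot 20 = 60$)
$G{\left(V,k \right)} = -68$ ($G{\left(V,k \right)} = -4 - 64 = -68$)
$f{\left(Y \right)} = - \frac{7}{2} + \frac{40}{-22 + Y}$ ($f{\left(Y \right)} = - \frac{7}{2} + \frac{\left(60 + 20\right) \frac{1}{\left(-37 + Y\right) + 15}}{2} = - \frac{7}{2} + \frac{80 \frac{1}{-22 + Y}}{2} = - \frac{7}{2} + \frac{40}{-22 + Y}$)
$f{\left(L{\left(8 \right)} \right)} - G{\left(120,-177 \right)} = \frac{234 - 56}{2 \left(-22 + 8\right)} - -68 = \frac{234 - 56}{2 \left(-14\right)} + 68 = \frac{1}{2} \left(- \frac{1}{14}\right) 178 + 68 = - \frac{89}{14} + 68 = \frac{863}{14}$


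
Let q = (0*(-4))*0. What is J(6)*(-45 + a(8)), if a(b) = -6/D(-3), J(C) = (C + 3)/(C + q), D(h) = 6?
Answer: -69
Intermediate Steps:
q = 0 (q = 0*0 = 0)
J(C) = (3 + C)/C (J(C) = (C + 3)/(C + 0) = (3 + C)/C)
a(b) = -1 (a(b) = -6/6 = -6*1/6 = -1)
J(6)*(-45 + a(8)) = ((3 + 6)/6)*(-45 - 1) = ((1/6)*9)*(-46) = (3/2)*(-46) = -69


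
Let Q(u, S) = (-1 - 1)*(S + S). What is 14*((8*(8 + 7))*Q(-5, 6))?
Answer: -40320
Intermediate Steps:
Q(u, S) = -4*S
14*((8*(8 + 7))*Q(-5, 6)) = 14*((8*(8 + 7))*(-4*6)) = 14*((8*15)*(-24)) = 14*(120*(-24)) = 14*(-2880) = -40320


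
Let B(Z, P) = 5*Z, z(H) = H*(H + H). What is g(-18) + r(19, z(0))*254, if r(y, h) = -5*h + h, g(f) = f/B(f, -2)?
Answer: ⅕ ≈ 0.20000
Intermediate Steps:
z(H) = 2*H² (z(H) = H*(2*H) = 2*H²)
g(f) = ⅕ (g(f) = f/((5*f)) = f*(1/(5*f)) = ⅕)
r(y, h) = -4*h
g(-18) + r(19, z(0))*254 = ⅕ - 8*0²*254 = ⅕ - 8*0*254 = ⅕ - 4*0*254 = ⅕ + 0*254 = ⅕ + 0 = ⅕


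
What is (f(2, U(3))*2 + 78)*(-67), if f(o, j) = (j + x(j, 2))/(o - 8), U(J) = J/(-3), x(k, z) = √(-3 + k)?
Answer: -15745/3 + 134*I/3 ≈ -5248.3 + 44.667*I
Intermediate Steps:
U(J) = -J/3 (U(J) = J*(-⅓) = -J/3)
f(o, j) = (j + √(-3 + j))/(-8 + o) (f(o, j) = (j + √(-3 + j))/(o - 8) = (j + √(-3 + j))/(-8 + o))
(f(2, U(3))*2 + 78)*(-67) = (((-⅓*3 + √(-3 - ⅓*3))/(-8 + 2))*2 + 78)*(-67) = (((-1 + √(-3 - 1))/(-6))*2 + 78)*(-67) = (-(-1 + √(-4))/6*2 + 78)*(-67) = (-(-1 + 2*I)/6*2 + 78)*(-67) = ((⅙ - I/3)*2 + 78)*(-67) = ((⅓ - 2*I/3) + 78)*(-67) = (235/3 - 2*I/3)*(-67) = -15745/3 + 134*I/3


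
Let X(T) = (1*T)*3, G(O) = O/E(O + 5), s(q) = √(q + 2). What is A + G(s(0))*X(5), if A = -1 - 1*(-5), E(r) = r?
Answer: 62/23 + 75*√2/23 ≈ 7.3072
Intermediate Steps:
s(q) = √(2 + q)
G(O) = O/(5 + O) (G(O) = O/(O + 5) = O/(5 + O))
X(T) = 3*T (X(T) = T*3 = 3*T)
A = 4 (A = -1 + 5 = 4)
A + G(s(0))*X(5) = 4 + (√(2 + 0)/(5 + √(2 + 0)))*(3*5) = 4 + (√2/(5 + √2))*15 = 4 + 15*√2/(5 + √2)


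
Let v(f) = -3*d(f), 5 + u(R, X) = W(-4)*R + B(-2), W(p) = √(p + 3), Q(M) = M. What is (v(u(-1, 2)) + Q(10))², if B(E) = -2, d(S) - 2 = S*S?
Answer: 17836 + 11760*I ≈ 17836.0 + 11760.0*I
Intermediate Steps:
d(S) = 2 + S² (d(S) = 2 + S*S = 2 + S²)
W(p) = √(3 + p)
u(R, X) = -7 + I*R (u(R, X) = -5 + (√(3 - 4)*R - 2) = -5 + (√(-1)*R - 2) = -5 + (I*R - 2) = -5 + (-2 + I*R) = -7 + I*R)
v(f) = -6 - 3*f² (v(f) = -3*(2 + f²) = -6 - 3*f²)
(v(u(-1, 2)) + Q(10))² = ((-6 - 3*(-7 + I*(-1))²) + 10)² = ((-6 - 3*(-7 - I)²) + 10)² = (4 - 3*(-7 - I)²)²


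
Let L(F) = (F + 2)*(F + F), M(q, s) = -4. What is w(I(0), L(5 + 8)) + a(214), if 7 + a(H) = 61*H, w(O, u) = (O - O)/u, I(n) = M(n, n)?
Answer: 13047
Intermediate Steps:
I(n) = -4
L(F) = 2*F*(2 + F) (L(F) = (2 + F)*(2*F) = 2*F*(2 + F))
w(O, u) = 0 (w(O, u) = 0/u = 0)
a(H) = -7 + 61*H
w(I(0), L(5 + 8)) + a(214) = 0 + (-7 + 61*214) = 0 + (-7 + 13054) = 0 + 13047 = 13047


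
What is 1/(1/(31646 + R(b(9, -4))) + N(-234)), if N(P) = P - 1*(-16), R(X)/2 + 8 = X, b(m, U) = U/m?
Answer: -284662/62056307 ≈ -0.0045872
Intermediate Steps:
R(X) = -16 + 2*X
N(P) = 16 + P (N(P) = P + 16 = 16 + P)
1/(1/(31646 + R(b(9, -4))) + N(-234)) = 1/(1/(31646 + (-16 + 2*(-4/9))) + (16 - 234)) = 1/(1/(31646 + (-16 + 2*(-4*⅑))) - 218) = 1/(1/(31646 + (-16 + 2*(-4/9))) - 218) = 1/(1/(31646 + (-16 - 8/9)) - 218) = 1/(1/(31646 - 152/9) - 218) = 1/(1/(284662/9) - 218) = 1/(9/284662 - 218) = 1/(-62056307/284662) = -284662/62056307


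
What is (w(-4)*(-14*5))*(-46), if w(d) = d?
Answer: -12880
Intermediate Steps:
(w(-4)*(-14*5))*(-46) = -(-56)*5*(-46) = -4*(-70)*(-46) = 280*(-46) = -12880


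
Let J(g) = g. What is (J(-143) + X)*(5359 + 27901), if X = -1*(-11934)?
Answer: 392168660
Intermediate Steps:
X = 11934
(J(-143) + X)*(5359 + 27901) = (-143 + 11934)*(5359 + 27901) = 11791*33260 = 392168660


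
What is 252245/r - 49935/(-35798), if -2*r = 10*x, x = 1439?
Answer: -1734116837/51513322 ≈ -33.663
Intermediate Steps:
r = -7195 (r = -5*1439 = -½*14390 = -7195)
252245/r - 49935/(-35798) = 252245/(-7195) - 49935/(-35798) = 252245*(-1/7195) - 49935*(-1/35798) = -50449/1439 + 49935/35798 = -1734116837/51513322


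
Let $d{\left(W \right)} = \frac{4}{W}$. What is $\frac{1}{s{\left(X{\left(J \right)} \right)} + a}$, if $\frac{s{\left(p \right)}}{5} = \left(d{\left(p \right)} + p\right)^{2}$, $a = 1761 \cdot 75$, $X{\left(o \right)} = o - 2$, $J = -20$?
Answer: $\frac{121}{16278755} \approx 7.433 \cdot 10^{-6}$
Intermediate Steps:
$X{\left(o \right)} = -2 + o$
$a = 132075$
$s{\left(p \right)} = 5 \left(p + \frac{4}{p}\right)^{2}$ ($s{\left(p \right)} = 5 \left(\frac{4}{p} + p\right)^{2} = 5 \left(p + \frac{4}{p}\right)^{2}$)
$\frac{1}{s{\left(X{\left(J \right)} \right)} + a} = \frac{1}{\frac{5 \left(4 + \left(-2 - 20\right)^{2}\right)^{2}}{\left(-2 - 20\right)^{2}} + 132075} = \frac{1}{\frac{5 \left(4 + \left(-22\right)^{2}\right)^{2}}{484} + 132075} = \frac{1}{5 \cdot \frac{1}{484} \left(4 + 484\right)^{2} + 132075} = \frac{1}{5 \cdot \frac{1}{484} \cdot 488^{2} + 132075} = \frac{1}{5 \cdot \frac{1}{484} \cdot 238144 + 132075} = \frac{1}{\frac{297680}{121} + 132075} = \frac{1}{\frac{16278755}{121}} = \frac{121}{16278755}$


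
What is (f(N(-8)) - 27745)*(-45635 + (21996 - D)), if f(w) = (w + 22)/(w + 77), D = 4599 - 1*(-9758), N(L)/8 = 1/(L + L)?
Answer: 161290816232/153 ≈ 1.0542e+9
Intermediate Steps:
N(L) = 4/L (N(L) = 8/(L + L) = 8/((2*L)) = 8*(1/(2*L)) = 4/L)
D = 14357 (D = 4599 + 9758 = 14357)
f(w) = (22 + w)/(77 + w)
(f(N(-8)) - 27745)*(-45635 + (21996 - D)) = ((22 + 4/(-8))/(77 + 4/(-8)) - 27745)*(-45635 + (21996 - 1*14357)) = ((22 + 4*(-⅛))/(77 + 4*(-⅛)) - 27745)*(-45635 + (21996 - 14357)) = ((22 - ½)/(77 - ½) - 27745)*(-45635 + 7639) = ((43/2)/(153/2) - 27745)*(-37996) = ((2/153)*(43/2) - 27745)*(-37996) = (43/153 - 27745)*(-37996) = -4244942/153*(-37996) = 161290816232/153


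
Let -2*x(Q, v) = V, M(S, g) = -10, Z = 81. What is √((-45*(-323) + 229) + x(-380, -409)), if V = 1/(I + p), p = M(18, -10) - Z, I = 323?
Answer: √198664355/116 ≈ 121.51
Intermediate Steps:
p = -91 (p = -10 - 1*81 = -10 - 81 = -91)
V = 1/232 (V = 1/(323 - 91) = 1/232 ≈ 0.0043103)
x(Q, v) = -1/464 (x(Q, v) = -½*1/232 = -1/464)
√((-45*(-323) + 229) + x(-380, -409)) = √((-45*(-323) + 229) - 1/464) = √((14535 + 229) - 1/464) = √(14764 - 1/464) = √(6850495/464) = √198664355/116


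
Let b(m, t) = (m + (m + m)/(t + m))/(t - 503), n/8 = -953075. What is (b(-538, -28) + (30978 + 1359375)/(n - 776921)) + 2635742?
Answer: 369742523139044617/140280196137 ≈ 2.6357e+6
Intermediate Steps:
n = -7624600 (n = 8*(-953075) = -7624600)
b(m, t) = (m + 2*m/(m + t))/(-503 + t) (b(m, t) = (m + (2*m)/(m + t))/(-503 + t) = (m + 2*m/(m + t))/(-503 + t))
(b(-538, -28) + (30978 + 1359375)/(n - 776921)) + 2635742 = (-538*(2 - 538 - 28)/((-28)**2 - 503*(-538) - 503*(-28) - 538*(-28)) + (30978 + 1359375)/(-7624600 - 776921)) + 2635742 = (-538*(-564)/(784 + 270614 + 14084 + 15064) + 1390353/(-8401521)) + 2635742 = (-538*(-564)/300546 + 1390353*(-1/8401521)) + 2635742 = (-538*1/300546*(-564) - 463451/2800507) + 2635742 = (50572/50091 - 463451/2800507) + 2635742 = 118412515963/140280196137 + 2635742 = 369742523139044617/140280196137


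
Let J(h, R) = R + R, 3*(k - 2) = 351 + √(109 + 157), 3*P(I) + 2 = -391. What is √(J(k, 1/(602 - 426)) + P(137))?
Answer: I*√253594/44 ≈ 11.445*I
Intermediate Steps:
P(I) = -131 (P(I) = -⅔ + (⅓)*(-391) = -⅔ - 391/3 = -131)
k = 119 + √266/3 (k = 2 + (351 + √(109 + 157))/3 = 2 + (351 + √266)/3 = 2 + (117 + √266/3) = 119 + √266/3 ≈ 124.44)
J(h, R) = 2*R
√(J(k, 1/(602 - 426)) + P(137)) = √(2/(602 - 426) - 131) = √(2/176 - 131) = √(2*(1/176) - 131) = √(1/88 - 131) = √(-11527/88) = I*√253594/44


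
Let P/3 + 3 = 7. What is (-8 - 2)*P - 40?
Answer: -160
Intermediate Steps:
P = 12 (P = -9 + 3*7 = -9 + 21 = 12)
(-8 - 2)*P - 40 = (-8 - 2)*12 - 40 = -10*12 - 40 = -120 - 40 = -160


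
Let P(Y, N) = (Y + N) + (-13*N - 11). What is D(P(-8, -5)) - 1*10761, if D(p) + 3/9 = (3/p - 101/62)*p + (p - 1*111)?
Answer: -2026493/186 ≈ -10895.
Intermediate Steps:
P(Y, N) = -11 + Y - 12*N (P(Y, N) = (N + Y) + (-11 - 13*N) = -11 + Y - 12*N)
D(p) = -334/3 + p + p*(-101/62 + 3/p) (D(p) = -1/3 + ((3/p - 101/62)*p + (p - 1*111)) = -1/3 + ((3/p - 101*1/62)*p + (p - 111)) = -1/3 + ((3/p - 101/62)*p + (-111 + p)) = -1/3 + ((-101/62 + 3/p)*p + (-111 + p)) = -1/3 + (p*(-101/62 + 3/p) + (-111 + p)) = -1/3 + (-111 + p + p*(-101/62 + 3/p)) = -334/3 + p + p*(-101/62 + 3/p))
D(P(-8, -5)) - 1*10761 = (-325/3 - 39*(-11 - 8 - 12*(-5))/62) - 1*10761 = (-325/3 - 39*(-11 - 8 + 60)/62) - 10761 = (-325/3 - 39/62*41) - 10761 = (-325/3 - 1599/62) - 10761 = -24947/186 - 10761 = -2026493/186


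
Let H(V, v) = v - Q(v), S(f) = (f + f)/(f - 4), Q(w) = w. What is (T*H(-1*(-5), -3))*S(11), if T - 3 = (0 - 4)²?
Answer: 0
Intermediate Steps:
S(f) = 2*f/(-4 + f) (S(f) = (2*f)/(-4 + f) = 2*f/(-4 + f))
H(V, v) = 0 (H(V, v) = v - v = 0)
T = 19 (T = 3 + (0 - 4)² = 3 + (-4)² = 3 + 16 = 19)
(T*H(-1*(-5), -3))*S(11) = (19*0)*(2*11/(-4 + 11)) = 0*(2*11/7) = 0*(2*11*(⅐)) = 0*(22/7) = 0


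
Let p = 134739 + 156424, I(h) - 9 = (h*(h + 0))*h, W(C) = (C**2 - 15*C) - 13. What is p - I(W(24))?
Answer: -8074273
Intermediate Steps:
W(C) = -13 + C**2 - 15*C
I(h) = 9 + h**3 (I(h) = 9 + (h*(h + 0))*h = 9 + (h*h)*h = 9 + h**2*h = 9 + h**3)
p = 291163
p - I(W(24)) = 291163 - (9 + (-13 + 24**2 - 15*24)**3) = 291163 - (9 + (-13 + 576 - 360)**3) = 291163 - (9 + 203**3) = 291163 - (9 + 8365427) = 291163 - 1*8365436 = 291163 - 8365436 = -8074273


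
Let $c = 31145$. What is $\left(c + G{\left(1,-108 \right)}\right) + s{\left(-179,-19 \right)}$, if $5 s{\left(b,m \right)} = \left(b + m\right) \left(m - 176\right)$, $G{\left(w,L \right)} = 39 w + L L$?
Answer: $50570$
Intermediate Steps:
$G{\left(w,L \right)} = L^{2} + 39 w$ ($G{\left(w,L \right)} = 39 w + L^{2} = L^{2} + 39 w$)
$s{\left(b,m \right)} = \frac{\left(-176 + m\right) \left(b + m\right)}{5}$ ($s{\left(b,m \right)} = \frac{\left(b + m\right) \left(m - 176\right)}{5} = \frac{\left(b + m\right) \left(-176 + m\right)}{5} = \frac{\left(-176 + m\right) \left(b + m\right)}{5}$)
$\left(c + G{\left(1,-108 \right)}\right) + s{\left(-179,-19 \right)} = \left(31145 + \left(\left(-108\right)^{2} + 39 \cdot 1\right)\right) + \left(\left(- \frac{176}{5}\right) \left(-179\right) - - \frac{3344}{5} + \frac{\left(-19\right)^{2}}{5} + \frac{1}{5} \left(-179\right) \left(-19\right)\right) = \left(31145 + \left(11664 + 39\right)\right) + \left(\frac{31504}{5} + \frac{3344}{5} + \frac{1}{5} \cdot 361 + \frac{3401}{5}\right) = \left(31145 + 11703\right) + \left(\frac{31504}{5} + \frac{3344}{5} + \frac{361}{5} + \frac{3401}{5}\right) = 42848 + 7722 = 50570$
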